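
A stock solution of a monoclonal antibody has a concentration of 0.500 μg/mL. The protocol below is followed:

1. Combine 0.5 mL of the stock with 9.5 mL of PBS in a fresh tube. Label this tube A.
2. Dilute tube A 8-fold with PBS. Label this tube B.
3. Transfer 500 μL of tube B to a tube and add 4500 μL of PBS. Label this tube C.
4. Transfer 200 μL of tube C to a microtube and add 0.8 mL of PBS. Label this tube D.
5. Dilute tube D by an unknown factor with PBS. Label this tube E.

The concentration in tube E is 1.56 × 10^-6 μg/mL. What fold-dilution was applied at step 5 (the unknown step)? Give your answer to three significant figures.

Step 1: 0.5 mL + 9.5 mL = 10 mL total → factor 10/0.5 = 20
Step 2: 8-fold → factor 8
Step 3: 500 μL + 4500 μL = 5000 μL total → factor 5000/500 = 10
Step 4: 200 μL + 0.8 mL = 1000 μL total → factor 1000/200 = 5
Step 5: unknown factor x
Product of known-step factors = 8000
Overall factor = 0.500 μg/mL / (1.56 × 10^-6 μg/mL) = 3.2051 × 10^5
x = 3.2051 × 10^5 / 8000 = 40.1

40.1-fold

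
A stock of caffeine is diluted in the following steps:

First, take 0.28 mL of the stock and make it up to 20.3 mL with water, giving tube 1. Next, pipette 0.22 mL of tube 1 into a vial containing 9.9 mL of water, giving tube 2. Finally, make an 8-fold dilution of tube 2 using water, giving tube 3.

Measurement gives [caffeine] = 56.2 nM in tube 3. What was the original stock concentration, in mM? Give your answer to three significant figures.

1.50 mM

Step 1: 0.28 mL brought to 20.3 mL → factor 20.3/0.28 = 72.5
Step 2: 0.22 mL + 9.9 mL = 10.12 mL total → factor 10.12/0.22 = 46
Step 3: 8-fold → factor 8
Overall dilution factor = 72.5 × 46 × 8 = 26680
Stock = 56.2 nM × 26680 = 1.499 × 10^6 nM = 1.50 mM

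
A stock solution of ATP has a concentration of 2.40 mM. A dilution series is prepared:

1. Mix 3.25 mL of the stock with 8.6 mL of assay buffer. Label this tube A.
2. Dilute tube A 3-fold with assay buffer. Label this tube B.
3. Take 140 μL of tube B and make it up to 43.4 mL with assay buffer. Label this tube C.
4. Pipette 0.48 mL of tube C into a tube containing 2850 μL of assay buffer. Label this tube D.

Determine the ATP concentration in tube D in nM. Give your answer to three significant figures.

102 nM

Step 1: 3.25 mL + 8.6 mL = 11.85 mL total → factor 11.85/3.25 = 3.6462
Step 2: 3-fold → factor 3
Step 3: 140 μL brought to 43.4 mL → factor 43400/140 = 310
Step 4: 0.48 mL + 2850 μL = 3.33 mL total → factor 3.33/0.48 = 6.9375
Overall dilution factor = 3.6462 × 3 × 310 × 6.9375 = 23525
Final = 2.40 mM / 23525 = 0.0001020 mM = 102 nM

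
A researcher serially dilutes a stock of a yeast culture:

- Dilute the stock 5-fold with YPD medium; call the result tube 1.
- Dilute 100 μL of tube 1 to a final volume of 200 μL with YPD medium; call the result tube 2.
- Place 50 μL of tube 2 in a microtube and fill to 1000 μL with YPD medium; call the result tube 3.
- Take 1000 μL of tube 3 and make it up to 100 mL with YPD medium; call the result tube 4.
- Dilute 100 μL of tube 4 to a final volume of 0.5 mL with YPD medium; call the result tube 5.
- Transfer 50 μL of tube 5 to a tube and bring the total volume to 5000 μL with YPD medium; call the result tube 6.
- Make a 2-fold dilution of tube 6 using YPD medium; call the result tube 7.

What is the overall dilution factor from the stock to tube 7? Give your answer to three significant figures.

Step 1: 5-fold → factor 5
Step 2: 100 μL brought to 200 μL → factor 200/100 = 2
Step 3: 50 μL brought to 1000 μL → factor 1000/50 = 20
Step 4: 1000 μL brought to 100 mL → factor 1 × 10^5/1000 = 100
Step 5: 100 μL brought to 0.5 mL → factor 500/100 = 5
Step 6: 50 μL brought to 5000 μL → factor 5000/50 = 100
Step 7: 2-fold → factor 2
Overall dilution factor = 5 × 2 × 20 × 100 × 5 × 100 × 2 = 2 × 10^7

2.00 × 10^7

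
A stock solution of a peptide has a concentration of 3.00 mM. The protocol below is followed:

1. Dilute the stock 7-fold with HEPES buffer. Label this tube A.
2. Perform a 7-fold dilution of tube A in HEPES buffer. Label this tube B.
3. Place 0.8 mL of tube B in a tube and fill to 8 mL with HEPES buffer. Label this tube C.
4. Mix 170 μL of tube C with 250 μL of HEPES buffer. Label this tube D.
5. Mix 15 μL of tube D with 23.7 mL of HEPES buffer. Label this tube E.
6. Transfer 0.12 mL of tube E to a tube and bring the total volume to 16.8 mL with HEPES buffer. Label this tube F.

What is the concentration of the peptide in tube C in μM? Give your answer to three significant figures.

6.12 μM

Step 1: 7-fold → factor 7
Step 2: 7-fold → factor 7
Step 3: 0.8 mL brought to 8 mL → factor 8/0.8 = 10
Dilution factor through tube C = 7 × 7 × 10 = 490
[tube C] = 3.00 mM / 490 = 0.006122 mM = 6.12 μM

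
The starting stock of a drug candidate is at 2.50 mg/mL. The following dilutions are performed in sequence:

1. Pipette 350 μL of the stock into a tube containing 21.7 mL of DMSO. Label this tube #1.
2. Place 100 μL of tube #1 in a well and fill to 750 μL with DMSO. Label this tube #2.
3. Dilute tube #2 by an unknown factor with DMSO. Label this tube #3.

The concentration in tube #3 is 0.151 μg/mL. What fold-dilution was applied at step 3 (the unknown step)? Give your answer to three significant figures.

35.0-fold

Step 1: 350 μL + 21.7 mL = 22050 μL total → factor 22050/350 = 63
Step 2: 100 μL brought to 750 μL → factor 750/100 = 7.5
Step 3: unknown factor x
Product of known-step factors = 472.5
Overall factor = 2.50 mg/mL / (0.151 μg/mL) = 16556
x = 16556 / 472.5 = 35.0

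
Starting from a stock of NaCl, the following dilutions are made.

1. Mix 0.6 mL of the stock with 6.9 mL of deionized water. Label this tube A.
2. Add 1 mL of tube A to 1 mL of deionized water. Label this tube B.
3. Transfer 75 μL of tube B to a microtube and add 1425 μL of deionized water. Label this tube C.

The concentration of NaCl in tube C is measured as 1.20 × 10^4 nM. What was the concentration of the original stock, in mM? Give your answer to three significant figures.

6.00 mM

Step 1: 0.6 mL + 6.9 mL = 7.5 mL total → factor 7.5/0.6 = 12.5
Step 2: 1 mL + 1 mL = 2 mL total → factor 2/1 = 2
Step 3: 75 μL + 1425 μL = 1500 μL total → factor 1500/75 = 20
Overall dilution factor = 12.5 × 2 × 20 = 500
Stock = 1.20 × 10^4 nM × 500 = 6.000 × 10^6 nM = 6.00 mM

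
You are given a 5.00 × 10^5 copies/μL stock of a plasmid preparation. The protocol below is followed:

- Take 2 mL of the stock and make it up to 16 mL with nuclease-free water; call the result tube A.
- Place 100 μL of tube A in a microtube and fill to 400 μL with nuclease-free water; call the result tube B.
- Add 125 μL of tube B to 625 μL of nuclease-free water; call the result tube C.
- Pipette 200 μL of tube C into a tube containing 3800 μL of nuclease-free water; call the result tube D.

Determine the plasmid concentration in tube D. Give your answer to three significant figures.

Step 1: 2 mL brought to 16 mL → factor 16/2 = 8
Step 2: 100 μL brought to 400 μL → factor 400/100 = 4
Step 3: 125 μL + 625 μL = 750 μL total → factor 750/125 = 6
Step 4: 200 μL + 3800 μL = 4000 μL total → factor 4000/200 = 20
Overall dilution factor = 8 × 4 × 6 × 20 = 3840
Final = 5.00 × 10^5 copies/μL / 3840 = 130 copies/μL

130 copies/μL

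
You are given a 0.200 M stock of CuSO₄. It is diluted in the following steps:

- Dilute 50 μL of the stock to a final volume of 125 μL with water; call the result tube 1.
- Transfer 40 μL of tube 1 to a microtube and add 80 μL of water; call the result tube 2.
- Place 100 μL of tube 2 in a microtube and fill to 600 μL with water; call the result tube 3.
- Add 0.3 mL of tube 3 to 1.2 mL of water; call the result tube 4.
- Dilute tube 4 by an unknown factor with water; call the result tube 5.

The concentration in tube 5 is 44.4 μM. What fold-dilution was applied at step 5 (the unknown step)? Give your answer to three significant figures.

Step 1: 50 μL brought to 125 μL → factor 125/50 = 2.5
Step 2: 40 μL + 80 μL = 120 μL total → factor 120/40 = 3
Step 3: 100 μL brought to 600 μL → factor 600/100 = 6
Step 4: 0.3 mL + 1.2 mL = 1.5 mL total → factor 1.5/0.3 = 5
Step 5: unknown factor x
Product of known-step factors = 225
Overall factor = 0.200 M / (44.4 μM) = 4504.5
x = 4504.5 / 225 = 20.0

20.0-fold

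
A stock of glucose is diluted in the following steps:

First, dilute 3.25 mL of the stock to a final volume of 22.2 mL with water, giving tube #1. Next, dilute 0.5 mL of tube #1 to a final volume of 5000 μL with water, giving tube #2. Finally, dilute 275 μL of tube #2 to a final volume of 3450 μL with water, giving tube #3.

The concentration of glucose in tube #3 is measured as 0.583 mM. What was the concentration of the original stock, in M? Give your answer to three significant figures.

Step 1: 3.25 mL brought to 22.2 mL → factor 22.2/3.25 = 6.8308
Step 2: 0.5 mL brought to 5000 μL → factor 5/0.5 = 10
Step 3: 275 μL brought to 3450 μL → factor 3450/275 = 12.545
Overall dilution factor = 6.8308 × 10 × 12.545 = 856.95
Stock = 0.583 mM × 856.95 = 499.6 mM = 0.500 M

0.500 M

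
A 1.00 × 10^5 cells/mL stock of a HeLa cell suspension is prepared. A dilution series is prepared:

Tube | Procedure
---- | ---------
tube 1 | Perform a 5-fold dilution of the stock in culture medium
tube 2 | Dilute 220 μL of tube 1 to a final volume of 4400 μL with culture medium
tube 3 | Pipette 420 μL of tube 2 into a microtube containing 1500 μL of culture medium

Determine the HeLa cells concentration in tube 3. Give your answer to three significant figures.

219 cells/mL

Step 1: 5-fold → factor 5
Step 2: 220 μL brought to 4400 μL → factor 4400/220 = 20
Step 3: 420 μL + 1500 μL = 1920 μL total → factor 1920/420 = 4.5714
Overall dilution factor = 5 × 20 × 4.5714 = 457.14
Final = 1.00 × 10^5 cells/mL / 457.14 = 219 cells/mL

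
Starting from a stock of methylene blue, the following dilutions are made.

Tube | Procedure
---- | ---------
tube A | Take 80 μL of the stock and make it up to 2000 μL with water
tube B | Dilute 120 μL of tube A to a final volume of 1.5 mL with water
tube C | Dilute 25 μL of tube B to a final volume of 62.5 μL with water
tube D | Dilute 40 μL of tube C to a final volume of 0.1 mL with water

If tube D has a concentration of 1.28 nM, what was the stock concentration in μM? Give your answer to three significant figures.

2.50 μM

Step 1: 80 μL brought to 2000 μL → factor 2000/80 = 25
Step 2: 120 μL brought to 1.5 mL → factor 1500/120 = 12.5
Step 3: 25 μL brought to 62.5 μL → factor 62.5/25 = 2.5
Step 4: 40 μL brought to 0.1 mL → factor 100/40 = 2.5
Overall dilution factor = 25 × 12.5 × 2.5 × 2.5 = 1953.1
Stock = 1.28 nM × 1953.1 = 2500 nM = 2.50 μM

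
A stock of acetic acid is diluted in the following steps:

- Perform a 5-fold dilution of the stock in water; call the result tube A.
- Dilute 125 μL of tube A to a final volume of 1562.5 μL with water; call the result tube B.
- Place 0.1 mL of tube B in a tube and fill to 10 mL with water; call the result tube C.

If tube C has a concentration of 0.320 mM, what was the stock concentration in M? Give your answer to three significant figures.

Step 1: 5-fold → factor 5
Step 2: 125 μL brought to 1562.5 μL → factor 1562.5/125 = 12.5
Step 3: 0.1 mL brought to 10 mL → factor 10/0.1 = 100
Overall dilution factor = 5 × 12.5 × 100 = 6250
Stock = 0.320 mM × 6250 = 2000 mM = 2.00 M

2.00 M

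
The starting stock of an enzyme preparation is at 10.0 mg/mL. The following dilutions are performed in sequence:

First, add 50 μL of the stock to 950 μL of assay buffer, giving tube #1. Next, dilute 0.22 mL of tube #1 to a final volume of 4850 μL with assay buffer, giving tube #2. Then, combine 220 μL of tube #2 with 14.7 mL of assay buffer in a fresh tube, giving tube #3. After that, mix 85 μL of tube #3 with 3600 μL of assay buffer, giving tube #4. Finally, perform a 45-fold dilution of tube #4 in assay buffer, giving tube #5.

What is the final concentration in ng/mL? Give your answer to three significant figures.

0.171 ng/mL

Step 1: 50 μL + 950 μL = 1000 μL total → factor 1000/50 = 20
Step 2: 0.22 mL brought to 4850 μL → factor 4.85/0.22 = 22.045
Step 3: 220 μL + 14.7 mL = 14920 μL total → factor 14920/220 = 67.818
Step 4: 85 μL + 3600 μL = 3685 μL total → factor 3685/85 = 43.353
Step 5: 45-fold → factor 45
Overall dilution factor = 20 × 22.045 × 67.818 × 43.353 × 45 = 5.8335 × 10^7
Final = 10.0 mg/mL / 5.8335 × 10^7 = 1.714 × 10^-7 mg/mL = 0.171 ng/mL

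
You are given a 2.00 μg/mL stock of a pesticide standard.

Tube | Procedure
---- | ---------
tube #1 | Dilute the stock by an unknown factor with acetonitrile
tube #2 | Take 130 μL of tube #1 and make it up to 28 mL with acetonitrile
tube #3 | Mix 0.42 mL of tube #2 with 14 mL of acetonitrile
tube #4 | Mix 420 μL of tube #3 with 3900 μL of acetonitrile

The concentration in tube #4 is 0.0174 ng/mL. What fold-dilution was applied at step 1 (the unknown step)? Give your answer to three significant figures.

Step 1: unknown factor x
Step 2: 130 μL brought to 28 mL → factor 28000/130 = 215.38
Step 3: 0.42 mL + 14 mL = 14.42 mL total → factor 14.42/0.42 = 34.333
Step 4: 420 μL + 3900 μL = 4320 μL total → factor 4320/420 = 10.286
Product of known-step factors = 76062
Overall factor = 2.00 μg/mL / (0.0174 ng/mL) = 1.1494 × 10^5
x = 1.1494 × 10^5 / 76062 = 1.51

1.51-fold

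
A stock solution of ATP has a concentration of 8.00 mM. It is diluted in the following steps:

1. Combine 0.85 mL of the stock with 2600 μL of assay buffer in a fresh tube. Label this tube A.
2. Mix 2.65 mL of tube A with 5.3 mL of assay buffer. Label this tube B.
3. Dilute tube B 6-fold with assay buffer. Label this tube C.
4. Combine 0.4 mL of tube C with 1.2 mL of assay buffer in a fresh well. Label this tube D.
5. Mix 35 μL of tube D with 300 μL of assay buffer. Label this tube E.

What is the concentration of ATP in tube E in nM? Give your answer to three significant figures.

2.86 × 10^3 nM

Step 1: 0.85 mL + 2600 μL = 3.45 mL total → factor 3.45/0.85 = 4.0588
Step 2: 2.65 mL + 5.3 mL = 7.95 mL total → factor 7.95/2.65 = 3
Step 3: 6-fold → factor 6
Step 4: 0.4 mL + 1.2 mL = 1.6 mL total → factor 1.6/0.4 = 4
Step 5: 35 μL + 300 μL = 335 μL total → factor 335/35 = 9.5714
Dilution factor through tube E = 4.0588 × 3 × 6 × 4 × 9.5714 = 2797.1
[tube E] = 8.00 mM / 2797.1 = 0.002860 mM = 2.86 × 10^3 nM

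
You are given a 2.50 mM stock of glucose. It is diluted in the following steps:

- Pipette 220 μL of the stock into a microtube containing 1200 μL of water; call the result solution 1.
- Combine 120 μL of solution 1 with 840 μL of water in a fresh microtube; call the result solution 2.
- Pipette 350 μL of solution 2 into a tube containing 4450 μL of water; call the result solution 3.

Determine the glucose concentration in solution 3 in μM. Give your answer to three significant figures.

Step 1: 220 μL + 1200 μL = 1420 μL total → factor 1420/220 = 6.4545
Step 2: 120 μL + 840 μL = 960 μL total → factor 960/120 = 8
Step 3: 350 μL + 4450 μL = 4800 μL total → factor 4800/350 = 13.714
Overall dilution factor = 6.4545 × 8 × 13.714 = 708.16
Final = 2.50 mM / 708.16 = 0.003530 mM = 3.53 μM

3.53 μM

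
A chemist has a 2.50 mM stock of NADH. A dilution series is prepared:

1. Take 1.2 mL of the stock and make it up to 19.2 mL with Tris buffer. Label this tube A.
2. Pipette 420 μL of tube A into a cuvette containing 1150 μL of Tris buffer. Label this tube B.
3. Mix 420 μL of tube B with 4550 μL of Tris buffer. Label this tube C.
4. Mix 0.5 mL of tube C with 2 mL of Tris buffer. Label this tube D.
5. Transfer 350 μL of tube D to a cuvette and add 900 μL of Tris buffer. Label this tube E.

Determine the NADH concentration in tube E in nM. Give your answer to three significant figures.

198 nM

Step 1: 1.2 mL brought to 19.2 mL → factor 19.2/1.2 = 16
Step 2: 420 μL + 1150 μL = 1570 μL total → factor 1570/420 = 3.7381
Step 3: 420 μL + 4550 μL = 4970 μL total → factor 4970/420 = 11.833
Step 4: 0.5 mL + 2 mL = 2.5 mL total → factor 2.5/0.5 = 5
Step 5: 350 μL + 900 μL = 1250 μL total → factor 1250/350 = 3.5714
Overall dilution factor = 16 × 3.7381 × 11.833 × 5 × 3.5714 = 12638
Final = 2.50 mM / 12638 = 0.0001978 mM = 198 nM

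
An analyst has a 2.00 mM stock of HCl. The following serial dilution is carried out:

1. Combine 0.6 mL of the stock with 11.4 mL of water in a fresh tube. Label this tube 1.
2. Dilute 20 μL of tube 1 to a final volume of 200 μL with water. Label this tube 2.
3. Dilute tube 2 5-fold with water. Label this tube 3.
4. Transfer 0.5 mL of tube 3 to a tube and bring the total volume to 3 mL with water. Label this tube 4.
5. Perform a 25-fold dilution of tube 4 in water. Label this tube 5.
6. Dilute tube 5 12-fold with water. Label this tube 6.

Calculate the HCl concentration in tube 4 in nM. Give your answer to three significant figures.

333 nM

Step 1: 0.6 mL + 11.4 mL = 12 mL total → factor 12/0.6 = 20
Step 2: 20 μL brought to 200 μL → factor 200/20 = 10
Step 3: 5-fold → factor 5
Step 4: 0.5 mL brought to 3 mL → factor 3/0.5 = 6
Dilution factor through tube 4 = 20 × 10 × 5 × 6 = 6000
[tube 4] = 2.00 mM / 6000 = 0.0003333 mM = 333 nM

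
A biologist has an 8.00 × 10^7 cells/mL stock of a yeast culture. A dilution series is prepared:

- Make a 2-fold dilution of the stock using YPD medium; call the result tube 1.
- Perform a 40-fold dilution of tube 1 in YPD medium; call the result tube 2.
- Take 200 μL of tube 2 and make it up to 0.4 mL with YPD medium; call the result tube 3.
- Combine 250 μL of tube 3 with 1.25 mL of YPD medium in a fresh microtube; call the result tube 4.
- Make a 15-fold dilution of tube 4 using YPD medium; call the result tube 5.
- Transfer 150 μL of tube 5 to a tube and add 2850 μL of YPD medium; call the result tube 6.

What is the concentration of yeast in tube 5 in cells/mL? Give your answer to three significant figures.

5.56 × 10^3 cells/mL

Step 1: 2-fold → factor 2
Step 2: 40-fold → factor 40
Step 3: 200 μL brought to 0.4 mL → factor 400/200 = 2
Step 4: 250 μL + 1.25 mL = 1500 μL total → factor 1500/250 = 6
Step 5: 15-fold → factor 15
Dilution factor through tube 5 = 2 × 40 × 2 × 6 × 15 = 14400
[tube 5] = 8.00 × 10^7 cells/mL / 14400 = 5.56 × 10^3 cells/mL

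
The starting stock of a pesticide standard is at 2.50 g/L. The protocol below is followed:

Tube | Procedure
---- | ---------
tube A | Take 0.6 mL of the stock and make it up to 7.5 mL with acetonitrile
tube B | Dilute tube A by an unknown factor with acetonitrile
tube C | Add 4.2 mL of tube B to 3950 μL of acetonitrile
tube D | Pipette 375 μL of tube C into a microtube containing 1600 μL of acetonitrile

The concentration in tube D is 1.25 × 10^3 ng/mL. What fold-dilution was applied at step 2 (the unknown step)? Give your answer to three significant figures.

15.7-fold

Step 1: 0.6 mL brought to 7.5 mL → factor 7.5/0.6 = 12.5
Step 2: unknown factor x
Step 3: 4.2 mL + 3950 μL = 8.15 mL total → factor 8.15/4.2 = 1.9405
Step 4: 375 μL + 1600 μL = 1975 μL total → factor 1975/375 = 5.2667
Product of known-step factors = 127.75
Overall factor = 2.50 g/L / (1.25 × 10^3 ng/mL) = 2000
x = 2000 / 127.75 = 15.7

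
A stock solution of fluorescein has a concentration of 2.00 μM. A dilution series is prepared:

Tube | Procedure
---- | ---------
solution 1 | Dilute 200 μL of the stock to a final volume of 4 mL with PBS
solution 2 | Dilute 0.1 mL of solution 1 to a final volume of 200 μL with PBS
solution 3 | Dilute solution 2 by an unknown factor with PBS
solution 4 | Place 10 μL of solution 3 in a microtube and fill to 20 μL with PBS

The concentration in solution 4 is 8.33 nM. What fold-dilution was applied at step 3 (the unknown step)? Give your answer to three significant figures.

3.00-fold

Step 1: 200 μL brought to 4 mL → factor 4000/200 = 20
Step 2: 0.1 mL brought to 200 μL → factor 0.2/0.1 = 2
Step 3: unknown factor x
Step 4: 10 μL brought to 20 μL → factor 20/10 = 2
Product of known-step factors = 80
Overall factor = 2.00 μM / (8.33 nM) = 240.1
x = 240.1 / 80 = 3.00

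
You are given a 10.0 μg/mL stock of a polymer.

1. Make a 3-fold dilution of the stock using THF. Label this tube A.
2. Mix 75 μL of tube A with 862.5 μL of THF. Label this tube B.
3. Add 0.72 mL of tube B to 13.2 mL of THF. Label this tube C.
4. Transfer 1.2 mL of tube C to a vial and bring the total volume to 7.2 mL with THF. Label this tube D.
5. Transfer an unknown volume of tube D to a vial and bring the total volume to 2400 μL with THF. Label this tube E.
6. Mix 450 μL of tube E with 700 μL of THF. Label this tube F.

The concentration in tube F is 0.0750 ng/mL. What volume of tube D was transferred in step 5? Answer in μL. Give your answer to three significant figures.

Step 1: 3-fold → factor 3
Step 2: 75 μL + 862.5 μL = 937.5 μL total → factor 937.5/75 = 12.5
Step 3: 0.72 mL + 13.2 mL = 13.92 mL total → factor 13.92/0.72 = 19.333
Step 4: 1.2 mL brought to 7.2 mL → factor 7.2/1.2 = 6
Step 5: v brought to 2400 μL → factor = 2400 μL/v
Step 6: 450 μL + 700 μL = 1150 μL total → factor 1150/450 = 2.5556
Product of known-step factors = 11117
Overall factor = 10.0 μg/mL / (0.0750 ng/mL) = 1.3333 × 10^5
Step-5 factor = 1.3333 × 10^5 / 11117 = 11.994
v = 2400 μL / 11.994 = 200 μL

200 μL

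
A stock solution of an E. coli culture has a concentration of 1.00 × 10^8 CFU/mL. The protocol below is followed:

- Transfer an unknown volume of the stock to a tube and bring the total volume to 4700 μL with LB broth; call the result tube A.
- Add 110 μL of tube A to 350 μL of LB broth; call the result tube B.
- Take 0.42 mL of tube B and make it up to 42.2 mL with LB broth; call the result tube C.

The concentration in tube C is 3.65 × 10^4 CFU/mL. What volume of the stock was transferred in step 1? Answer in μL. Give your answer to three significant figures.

721 μL

Step 1: v brought to 4700 μL → factor = 4700 μL/v
Step 2: 110 μL + 350 μL = 460 μL total → factor 460/110 = 4.1818
Step 3: 0.42 mL brought to 42.2 mL → factor 42.2/0.42 = 100.48
Product of known-step factors = 420.17
Overall factor = 1.00 × 10^8 CFU/mL / (3.65 × 10^4 CFU/mL) = 2739.7
Step-1 factor = 2739.7 / 420.17 = 6.5205
v = 4700 μL / 6.5205 = 721 μL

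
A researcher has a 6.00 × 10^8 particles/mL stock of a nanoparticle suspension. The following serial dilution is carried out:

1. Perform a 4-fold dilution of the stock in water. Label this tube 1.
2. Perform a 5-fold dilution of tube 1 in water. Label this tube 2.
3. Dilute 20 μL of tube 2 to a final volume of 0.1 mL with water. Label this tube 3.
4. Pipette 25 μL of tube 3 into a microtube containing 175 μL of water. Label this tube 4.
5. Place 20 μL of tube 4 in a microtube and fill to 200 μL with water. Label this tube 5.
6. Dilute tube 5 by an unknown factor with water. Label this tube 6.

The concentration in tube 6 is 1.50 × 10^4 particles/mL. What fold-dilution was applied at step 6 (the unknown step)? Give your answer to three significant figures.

5.00-fold

Step 1: 4-fold → factor 4
Step 2: 5-fold → factor 5
Step 3: 20 μL brought to 0.1 mL → factor 100/20 = 5
Step 4: 25 μL + 175 μL = 200 μL total → factor 200/25 = 8
Step 5: 20 μL brought to 200 μL → factor 200/20 = 10
Step 6: unknown factor x
Product of known-step factors = 8000
Overall factor = 6.00 × 10^8 particles/mL / (1.50 × 10^4 particles/mL) = 40000
x = 40000 / 8000 = 5.00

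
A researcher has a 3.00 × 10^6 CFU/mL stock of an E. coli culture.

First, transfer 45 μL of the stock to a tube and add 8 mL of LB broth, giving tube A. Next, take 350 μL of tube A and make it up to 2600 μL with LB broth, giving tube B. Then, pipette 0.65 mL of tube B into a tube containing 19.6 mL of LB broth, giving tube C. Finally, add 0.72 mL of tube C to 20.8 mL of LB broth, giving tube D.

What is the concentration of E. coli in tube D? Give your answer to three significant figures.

Step 1: 45 μL + 8 mL = 8045 μL total → factor 8045/45 = 178.78
Step 2: 350 μL brought to 2600 μL → factor 2600/350 = 7.4286
Step 3: 0.65 mL + 19.6 mL = 20.25 mL total → factor 20.25/0.65 = 31.154
Step 4: 0.72 mL + 20.8 mL = 21.52 mL total → factor 21.52/0.72 = 29.889
Overall dilution factor = 178.78 × 7.4286 × 31.154 × 29.889 = 1.2366 × 10^6
Final = 3.00 × 10^6 CFU/mL / 1.2366 × 10^6 = 2.43 CFU/mL

2.43 CFU/mL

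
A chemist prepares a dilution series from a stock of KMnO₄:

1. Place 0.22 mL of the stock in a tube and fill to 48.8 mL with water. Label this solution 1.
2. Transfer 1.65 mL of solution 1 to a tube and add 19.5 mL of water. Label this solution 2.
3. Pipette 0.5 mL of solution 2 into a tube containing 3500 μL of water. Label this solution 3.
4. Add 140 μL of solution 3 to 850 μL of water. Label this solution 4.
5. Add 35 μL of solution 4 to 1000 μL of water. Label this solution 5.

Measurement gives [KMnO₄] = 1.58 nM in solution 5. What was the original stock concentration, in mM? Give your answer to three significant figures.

Step 1: 0.22 mL brought to 48.8 mL → factor 48.8/0.22 = 221.82
Step 2: 1.65 mL + 19.5 mL = 21.15 mL total → factor 21.15/1.65 = 12.818
Step 3: 0.5 mL + 3500 μL = 4 mL total → factor 4/0.5 = 8
Step 4: 140 μL + 850 μL = 990 μL total → factor 990/140 = 7.0714
Step 5: 35 μL + 1000 μL = 1035 μL total → factor 1035/35 = 29.571
Overall dilution factor = 221.82 × 12.818 × 8 × 7.0714 × 29.571 = 4.7566 × 10^6
Stock = 1.58 nM × 4.7566 × 10^6 = 7.515 × 10^6 nM = 7.52 mM

7.52 mM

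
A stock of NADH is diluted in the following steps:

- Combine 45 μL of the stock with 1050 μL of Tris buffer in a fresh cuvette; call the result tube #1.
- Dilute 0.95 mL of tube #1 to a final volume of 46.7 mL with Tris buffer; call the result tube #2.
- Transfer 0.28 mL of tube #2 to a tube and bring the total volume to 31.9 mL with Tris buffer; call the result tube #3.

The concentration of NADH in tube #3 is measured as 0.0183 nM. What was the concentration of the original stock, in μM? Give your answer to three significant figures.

2.49 μM

Step 1: 45 μL + 1050 μL = 1095 μL total → factor 1095/45 = 24.333
Step 2: 0.95 mL brought to 46.7 mL → factor 46.7/0.95 = 49.158
Step 3: 0.28 mL brought to 31.9 mL → factor 31.9/0.28 = 113.93
Overall dilution factor = 24.333 × 49.158 × 113.93 = 1.3628 × 10^5
Stock = 0.0183 nM × 1.3628 × 10^5 = 2494 nM = 2.49 μM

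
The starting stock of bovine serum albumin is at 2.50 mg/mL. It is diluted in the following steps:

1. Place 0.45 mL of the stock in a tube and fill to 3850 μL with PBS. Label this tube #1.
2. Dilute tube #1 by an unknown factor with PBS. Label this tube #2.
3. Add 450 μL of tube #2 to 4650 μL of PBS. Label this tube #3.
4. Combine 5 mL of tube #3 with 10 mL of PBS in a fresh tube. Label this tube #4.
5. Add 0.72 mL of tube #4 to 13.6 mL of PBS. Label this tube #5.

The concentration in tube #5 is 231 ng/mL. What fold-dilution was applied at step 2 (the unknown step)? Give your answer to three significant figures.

1.87-fold

Step 1: 0.45 mL brought to 3850 μL → factor 3.85/0.45 = 8.5556
Step 2: unknown factor x
Step 3: 450 μL + 4650 μL = 5100 μL total → factor 5100/450 = 11.333
Step 4: 5 mL + 10 mL = 15 mL total → factor 15/5 = 3
Step 5: 0.72 mL + 13.6 mL = 14.32 mL total → factor 14.32/0.72 = 19.889
Product of known-step factors = 5785.5
Overall factor = 2.50 mg/mL / (231 ng/mL) = 10823
x = 10823 / 5785.5 = 1.87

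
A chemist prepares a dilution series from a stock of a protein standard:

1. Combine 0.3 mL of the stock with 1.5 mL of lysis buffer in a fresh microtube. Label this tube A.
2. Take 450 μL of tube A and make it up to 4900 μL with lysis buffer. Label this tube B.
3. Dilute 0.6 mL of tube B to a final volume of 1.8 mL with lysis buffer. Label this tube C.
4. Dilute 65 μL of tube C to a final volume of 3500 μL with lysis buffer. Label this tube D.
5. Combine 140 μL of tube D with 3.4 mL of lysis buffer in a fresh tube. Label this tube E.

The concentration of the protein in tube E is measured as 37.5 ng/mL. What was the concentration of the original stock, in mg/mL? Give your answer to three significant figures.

10.0 mg/mL

Step 1: 0.3 mL + 1.5 mL = 1.8 mL total → factor 1.8/0.3 = 6
Step 2: 450 μL brought to 4900 μL → factor 4900/450 = 10.889
Step 3: 0.6 mL brought to 1.8 mL → factor 1.8/0.6 = 3
Step 4: 65 μL brought to 3500 μL → factor 3500/65 = 53.846
Step 5: 140 μL + 3.4 mL = 3540 μL total → factor 3540/140 = 25.286
Overall dilution factor = 6 × 10.889 × 3 × 53.846 × 25.286 = 2.6686 × 10^5
Stock = 37.5 ng/mL × 2.6686 × 10^5 = 1.001 × 10^7 ng/mL = 10.0 mg/mL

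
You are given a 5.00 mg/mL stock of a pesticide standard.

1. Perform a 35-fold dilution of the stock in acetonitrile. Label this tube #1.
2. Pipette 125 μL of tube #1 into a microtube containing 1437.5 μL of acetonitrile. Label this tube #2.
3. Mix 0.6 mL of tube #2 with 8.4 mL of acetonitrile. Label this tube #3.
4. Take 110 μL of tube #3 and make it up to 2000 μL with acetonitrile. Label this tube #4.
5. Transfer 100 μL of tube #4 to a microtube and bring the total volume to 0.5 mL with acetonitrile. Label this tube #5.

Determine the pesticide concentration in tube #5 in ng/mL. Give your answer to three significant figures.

8.38 ng/mL

Step 1: 35-fold → factor 35
Step 2: 125 μL + 1437.5 μL = 1562.5 μL total → factor 1562.5/125 = 12.5
Step 3: 0.6 mL + 8.4 mL = 9 mL total → factor 9/0.6 = 15
Step 4: 110 μL brought to 2000 μL → factor 2000/110 = 18.182
Step 5: 100 μL brought to 0.5 mL → factor 500/100 = 5
Overall dilution factor = 35 × 12.5 × 15 × 18.182 × 5 = 5.9659 × 10^5
Final = 5.00 mg/mL / 5.9659 × 10^5 = 8.381 × 10^-6 mg/mL = 8.38 ng/mL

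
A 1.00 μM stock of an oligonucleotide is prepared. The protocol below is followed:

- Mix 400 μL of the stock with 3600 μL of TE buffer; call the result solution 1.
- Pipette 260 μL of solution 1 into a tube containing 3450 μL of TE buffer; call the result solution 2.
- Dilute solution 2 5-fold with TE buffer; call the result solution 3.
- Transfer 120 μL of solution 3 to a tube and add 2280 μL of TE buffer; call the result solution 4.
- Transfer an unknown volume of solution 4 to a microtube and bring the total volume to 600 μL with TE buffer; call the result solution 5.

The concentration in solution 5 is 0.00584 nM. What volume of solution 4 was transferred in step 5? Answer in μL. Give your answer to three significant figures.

50.0 μL

Step 1: 400 μL + 3600 μL = 4000 μL total → factor 4000/400 = 10
Step 2: 260 μL + 3450 μL = 3710 μL total → factor 3710/260 = 14.269
Step 3: 5-fold → factor 5
Step 4: 120 μL + 2280 μL = 2400 μL total → factor 2400/120 = 20
Step 5: v brought to 600 μL → factor = 600 μL/v
Product of known-step factors = 14269
Overall factor = 1.00 μM / (0.00584 nM) = 1.7123 × 10^5
Step-5 factor = 1.7123 × 10^5 / 14269 = 12
v = 600 μL / 12 = 50.0 μL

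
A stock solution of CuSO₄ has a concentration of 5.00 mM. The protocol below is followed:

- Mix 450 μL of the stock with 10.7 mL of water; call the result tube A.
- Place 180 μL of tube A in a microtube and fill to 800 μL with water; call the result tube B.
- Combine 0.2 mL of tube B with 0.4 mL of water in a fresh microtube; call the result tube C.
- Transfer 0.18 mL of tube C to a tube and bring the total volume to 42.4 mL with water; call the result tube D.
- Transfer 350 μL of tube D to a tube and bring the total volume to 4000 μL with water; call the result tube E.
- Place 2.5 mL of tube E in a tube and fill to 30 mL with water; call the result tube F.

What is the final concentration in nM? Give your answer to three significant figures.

Step 1: 450 μL + 10.7 mL = 11150 μL total → factor 11150/450 = 24.778
Step 2: 180 μL brought to 800 μL → factor 800/180 = 4.4444
Step 3: 0.2 mL + 0.4 mL = 0.6 mL total → factor 0.6/0.2 = 3
Step 4: 0.18 mL brought to 42.4 mL → factor 42.4/0.18 = 235.56
Step 5: 350 μL brought to 4000 μL → factor 4000/350 = 11.429
Step 6: 2.5 mL brought to 30 mL → factor 30/2.5 = 12
Overall dilution factor = 24.778 × 4.4444 × 3 × 235.56 × 11.429 × 12 = 1.0673 × 10^7
Final = 5.00 mM / 1.0673 × 10^7 = 4.685 × 10^-7 mM = 0.468 nM

0.468 nM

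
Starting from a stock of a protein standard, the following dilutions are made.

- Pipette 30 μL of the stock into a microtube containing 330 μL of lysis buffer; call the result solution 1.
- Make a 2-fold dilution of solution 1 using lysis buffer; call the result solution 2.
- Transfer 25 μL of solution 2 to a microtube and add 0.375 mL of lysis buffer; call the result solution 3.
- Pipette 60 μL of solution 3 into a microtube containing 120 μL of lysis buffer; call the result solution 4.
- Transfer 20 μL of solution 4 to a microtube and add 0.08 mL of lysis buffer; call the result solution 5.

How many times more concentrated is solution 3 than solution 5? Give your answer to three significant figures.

Step 1: 30 μL + 330 μL = 360 μL total → factor 360/30 = 12
Step 2: 2-fold → factor 2
Step 3: 25 μL + 0.375 mL = 400 μL total → factor 400/25 = 16
Step 4: 60 μL + 120 μL = 180 μL total → factor 180/60 = 3
Step 5: 20 μL + 0.08 mL = 100 μL total → factor 100/20 = 5
Dilution factor to solution 3 = 384; to solution 5 = 5760
[solution 3]/[solution 5] = (factor to solution 5)/(factor to solution 3) = 5760/384 = 15.0

15.0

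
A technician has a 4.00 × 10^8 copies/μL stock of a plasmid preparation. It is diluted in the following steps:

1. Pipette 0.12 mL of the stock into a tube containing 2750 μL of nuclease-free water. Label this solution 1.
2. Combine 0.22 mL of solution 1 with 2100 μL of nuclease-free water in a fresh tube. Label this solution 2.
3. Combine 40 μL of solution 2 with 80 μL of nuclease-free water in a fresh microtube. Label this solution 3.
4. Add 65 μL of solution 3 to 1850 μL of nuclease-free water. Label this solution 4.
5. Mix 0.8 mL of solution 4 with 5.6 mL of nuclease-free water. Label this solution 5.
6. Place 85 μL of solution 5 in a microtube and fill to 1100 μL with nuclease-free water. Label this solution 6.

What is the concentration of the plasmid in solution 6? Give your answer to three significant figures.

Step 1: 0.12 mL + 2750 μL = 2.87 mL total → factor 2.87/0.12 = 23.917
Step 2: 0.22 mL + 2100 μL = 2.32 mL total → factor 2.32/0.22 = 10.545
Step 3: 40 μL + 80 μL = 120 μL total → factor 120/40 = 3
Step 4: 65 μL + 1850 μL = 1915 μL total → factor 1915/65 = 29.462
Step 5: 0.8 mL + 5.6 mL = 6.4 mL total → factor 6.4/0.8 = 8
Step 6: 85 μL brought to 1100 μL → factor 1100/85 = 12.941
Overall dilution factor = 23.917 × 10.545 × 3 × 29.462 × 8 × 12.941 = 2.3078 × 10^6
Final = 4.00 × 10^8 copies/μL / 2.3078 × 10^6 = 173 copies/μL

173 copies/μL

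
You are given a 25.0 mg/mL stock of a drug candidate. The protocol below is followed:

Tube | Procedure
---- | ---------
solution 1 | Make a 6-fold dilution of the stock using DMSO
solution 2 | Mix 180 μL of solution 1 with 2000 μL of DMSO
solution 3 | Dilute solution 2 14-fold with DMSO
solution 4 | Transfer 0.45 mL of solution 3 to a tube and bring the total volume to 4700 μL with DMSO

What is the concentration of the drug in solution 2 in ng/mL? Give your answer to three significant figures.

3.44 × 10^5 ng/mL

Step 1: 6-fold → factor 6
Step 2: 180 μL + 2000 μL = 2180 μL total → factor 2180/180 = 12.111
Dilution factor through solution 2 = 6 × 12.111 = 72.667
[solution 2] = 25.0 mg/mL / 72.667 = 0.3440 mg/mL = 3.44 × 10^5 ng/mL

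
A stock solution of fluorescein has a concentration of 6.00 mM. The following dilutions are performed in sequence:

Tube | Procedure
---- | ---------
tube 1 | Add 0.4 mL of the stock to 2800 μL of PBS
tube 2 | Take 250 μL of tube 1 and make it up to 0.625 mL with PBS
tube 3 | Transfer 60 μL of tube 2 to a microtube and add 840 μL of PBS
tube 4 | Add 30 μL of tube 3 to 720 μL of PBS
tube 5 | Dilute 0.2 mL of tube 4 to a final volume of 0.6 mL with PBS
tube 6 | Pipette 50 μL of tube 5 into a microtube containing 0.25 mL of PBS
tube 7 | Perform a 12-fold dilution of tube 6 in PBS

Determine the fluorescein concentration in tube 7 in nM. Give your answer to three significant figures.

3.70 nM

Step 1: 0.4 mL + 2800 μL = 3.2 mL total → factor 3.2/0.4 = 8
Step 2: 250 μL brought to 0.625 mL → factor 625/250 = 2.5
Step 3: 60 μL + 840 μL = 900 μL total → factor 900/60 = 15
Step 4: 30 μL + 720 μL = 750 μL total → factor 750/30 = 25
Step 5: 0.2 mL brought to 0.6 mL → factor 0.6/0.2 = 3
Step 6: 50 μL + 0.25 mL = 300 μL total → factor 300/50 = 6
Step 7: 12-fold → factor 12
Overall dilution factor = 8 × 2.5 × 15 × 25 × 3 × 6 × 12 = 1.62 × 10^6
Final = 6.00 mM / 1.62 × 10^6 = 3.704 × 10^-6 mM = 3.70 nM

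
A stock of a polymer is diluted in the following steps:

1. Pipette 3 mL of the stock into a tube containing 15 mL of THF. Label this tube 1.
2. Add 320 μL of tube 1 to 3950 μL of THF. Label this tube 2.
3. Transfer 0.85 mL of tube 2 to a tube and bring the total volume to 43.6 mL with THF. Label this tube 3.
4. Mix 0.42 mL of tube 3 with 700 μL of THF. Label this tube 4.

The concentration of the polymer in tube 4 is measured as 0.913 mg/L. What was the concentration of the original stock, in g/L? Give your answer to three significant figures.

10.0 g/L

Step 1: 3 mL + 15 mL = 18 mL total → factor 18/3 = 6
Step 2: 320 μL + 3950 μL = 4270 μL total → factor 4270/320 = 13.344
Step 3: 0.85 mL brought to 43.6 mL → factor 43.6/0.85 = 51.294
Step 4: 0.42 mL + 700 μL = 1.12 mL total → factor 1.12/0.42 = 2.6667
Overall dilution factor = 6 × 13.344 × 51.294 × 2.6667 = 10951
Stock = 0.913 mg/L × 10951 = 9999 mg/L = 10.0 g/L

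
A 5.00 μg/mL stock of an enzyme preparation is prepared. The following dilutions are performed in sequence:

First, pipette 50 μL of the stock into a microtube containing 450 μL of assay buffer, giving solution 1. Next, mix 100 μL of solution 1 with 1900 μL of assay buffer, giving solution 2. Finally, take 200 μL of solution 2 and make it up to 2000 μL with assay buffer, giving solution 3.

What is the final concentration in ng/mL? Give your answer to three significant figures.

2.50 ng/mL

Step 1: 50 μL + 450 μL = 500 μL total → factor 500/50 = 10
Step 2: 100 μL + 1900 μL = 2000 μL total → factor 2000/100 = 20
Step 3: 200 μL brought to 2000 μL → factor 2000/200 = 10
Overall dilution factor = 10 × 20 × 10 = 2000
Final = 5.00 μg/mL / 2000 = 0.002500 μg/mL = 2.50 ng/mL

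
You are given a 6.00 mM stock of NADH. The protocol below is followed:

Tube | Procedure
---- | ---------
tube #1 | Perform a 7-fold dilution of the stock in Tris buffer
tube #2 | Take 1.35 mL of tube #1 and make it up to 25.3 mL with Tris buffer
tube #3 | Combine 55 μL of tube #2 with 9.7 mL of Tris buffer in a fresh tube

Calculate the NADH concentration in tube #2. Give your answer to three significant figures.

Step 1: 7-fold → factor 7
Step 2: 1.35 mL brought to 25.3 mL → factor 25.3/1.35 = 18.741
Dilution factor through tube #2 = 7 × 18.741 = 131.19
[tube #2] = 6.00 mM / 131.19 = 0.0457 mM

0.0457 mM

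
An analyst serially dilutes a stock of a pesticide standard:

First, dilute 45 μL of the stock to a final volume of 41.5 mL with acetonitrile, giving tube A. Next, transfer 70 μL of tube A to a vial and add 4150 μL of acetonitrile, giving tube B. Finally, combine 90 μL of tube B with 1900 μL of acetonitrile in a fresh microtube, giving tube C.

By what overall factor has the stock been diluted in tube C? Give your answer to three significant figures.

Step 1: 45 μL brought to 41.5 mL → factor 41500/45 = 922.22
Step 2: 70 μL + 4150 μL = 4220 μL total → factor 4220/70 = 60.286
Step 3: 90 μL + 1900 μL = 1990 μL total → factor 1990/90 = 22.111
Overall dilution factor = 922.22 × 60.286 × 22.111 = 1.2293 × 10^6

1.23 × 10^6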